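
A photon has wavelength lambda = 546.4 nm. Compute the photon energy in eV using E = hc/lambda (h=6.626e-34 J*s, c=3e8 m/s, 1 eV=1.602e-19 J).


E = hc / lambda
= (6.626e-34)(3e8) / (546.4e-9)
= 1.9878e-25 / 5.4640e-07
= 3.6380e-19 J
Converting to eV: 3.6380e-19 / 1.602e-19
= 2.2709 eV

2.2709


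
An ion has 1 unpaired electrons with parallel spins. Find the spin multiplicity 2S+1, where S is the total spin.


Total spin S = N * (1/2) = 1 * 0.5 = 0.5
Spin multiplicity = 2S + 1
= 2 * 0.5 + 1
= 2

2


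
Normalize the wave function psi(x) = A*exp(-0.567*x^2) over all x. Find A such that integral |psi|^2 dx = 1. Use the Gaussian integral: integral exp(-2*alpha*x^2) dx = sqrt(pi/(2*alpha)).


integral |psi|^2 dx = A^2 * sqrt(pi/(2*alpha)) = 1
A^2 = sqrt(2*alpha/pi)
= sqrt(2 * 0.567 / pi)
= 0.600802
A = sqrt(0.600802)
= 0.7751

0.7751


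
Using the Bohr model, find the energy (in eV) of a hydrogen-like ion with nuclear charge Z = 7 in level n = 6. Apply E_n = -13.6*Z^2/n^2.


E_n = -13.6 * Z^2 / n^2
= -13.6 * 7^2 / 6^2
= -13.6 * 49 / 36
= -18.5111 eV

-18.5111


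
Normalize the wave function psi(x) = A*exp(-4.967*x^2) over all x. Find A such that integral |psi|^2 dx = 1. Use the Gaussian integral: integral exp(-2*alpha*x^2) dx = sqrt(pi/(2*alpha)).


integral |psi|^2 dx = A^2 * sqrt(pi/(2*alpha)) = 1
A^2 = sqrt(2*alpha/pi)
= sqrt(2 * 4.967 / pi)
= 1.778227
A = sqrt(1.778227)
= 1.3335

1.3335


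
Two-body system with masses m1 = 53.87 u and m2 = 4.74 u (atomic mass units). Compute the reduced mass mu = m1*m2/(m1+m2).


mu = m1 * m2 / (m1 + m2)
= 53.87 * 4.74 / (53.87 + 4.74)
= 255.3438 / 58.61
= 4.3567 u

4.3567


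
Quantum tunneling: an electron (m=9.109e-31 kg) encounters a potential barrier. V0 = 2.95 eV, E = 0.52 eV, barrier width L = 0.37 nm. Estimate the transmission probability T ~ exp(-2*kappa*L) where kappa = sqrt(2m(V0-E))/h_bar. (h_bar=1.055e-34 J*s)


V0 - E = 2.43 eV = 3.8929e-19 J
kappa = sqrt(2 * m * (V0-E)) / h_bar
= sqrt(2 * 9.109e-31 * 3.8929e-19) / 1.055e-34
= 7.9824e+09 /m
2*kappa*L = 2 * 7.9824e+09 * 0.37e-9
= 5.907
T = exp(-5.907) = 2.720446e-03

2.720446e-03


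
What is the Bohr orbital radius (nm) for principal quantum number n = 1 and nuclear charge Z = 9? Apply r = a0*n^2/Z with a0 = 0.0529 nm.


r = a0 * n^2 / Z
= 0.0529 * 1^2 / 9
= 0.0529 * 1 / 9
= 0.0059 nm

0.0059


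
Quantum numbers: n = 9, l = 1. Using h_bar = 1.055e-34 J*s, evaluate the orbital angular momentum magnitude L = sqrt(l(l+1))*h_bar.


L = sqrt(l*(l+1)) * h_bar
= sqrt(1 * 2) * 1.055e-34
= sqrt(2) * 1.055e-34
= 1.4142 * 1.055e-34
= 1.4920e-34 J*s

1.4920e-34


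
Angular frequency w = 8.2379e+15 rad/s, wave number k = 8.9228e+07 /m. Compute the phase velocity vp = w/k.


vp = w / k
= 8.2379e+15 / 8.9228e+07
= 9.2324e+07 m/s

9.2324e+07


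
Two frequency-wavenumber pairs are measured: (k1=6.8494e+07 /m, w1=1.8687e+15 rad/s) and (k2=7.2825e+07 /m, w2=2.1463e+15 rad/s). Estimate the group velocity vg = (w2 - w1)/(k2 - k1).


vg = (w2 - w1) / (k2 - k1)
= (2.1463e+15 - 1.8687e+15) / (7.2825e+07 - 6.8494e+07)
= 2.7760e+14 / 4.3310e+06
= 6.4096e+07 m/s

6.4096e+07


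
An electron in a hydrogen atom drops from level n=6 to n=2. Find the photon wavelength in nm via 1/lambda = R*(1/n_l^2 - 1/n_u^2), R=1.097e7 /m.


1/lambda = R * (1/n_l^2 - 1/n_u^2)
= 1.097e7 * (1/2^2 - 1/6^2)
= 1.097e7 * (0.25 - 0.027778)
= 1.097e7 * 0.222222
= 2.4378e+06 /m
lambda = 1 / 2.4378e+06 = 410.2097 nm

410.2097


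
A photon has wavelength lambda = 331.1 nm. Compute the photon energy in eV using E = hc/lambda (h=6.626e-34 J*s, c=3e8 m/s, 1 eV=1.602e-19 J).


E = hc / lambda
= (6.626e-34)(3e8) / (331.1e-9)
= 1.9878e-25 / 3.3110e-07
= 6.0036e-19 J
Converting to eV: 6.0036e-19 / 1.602e-19
= 3.7476 eV

3.7476


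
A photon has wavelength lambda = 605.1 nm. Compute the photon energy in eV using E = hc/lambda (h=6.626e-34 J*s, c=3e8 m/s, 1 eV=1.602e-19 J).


E = hc / lambda
= (6.626e-34)(3e8) / (605.1e-9)
= 1.9878e-25 / 6.0510e-07
= 3.2851e-19 J
Converting to eV: 3.2851e-19 / 1.602e-19
= 2.0506 eV

2.0506


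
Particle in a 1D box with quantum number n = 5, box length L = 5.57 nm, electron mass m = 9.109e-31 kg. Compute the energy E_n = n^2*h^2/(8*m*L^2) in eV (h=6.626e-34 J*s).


E = n^2 * h^2 / (8 * m * L^2)
= 5^2 * (6.626e-34)^2 / (8 * 9.109e-31 * (5.57e-9)^2)
= 25 * 4.3904e-67 / (8 * 9.109e-31 * 3.1025e-17)
= 4.8548e-20 J
= 0.303 eV

0.303


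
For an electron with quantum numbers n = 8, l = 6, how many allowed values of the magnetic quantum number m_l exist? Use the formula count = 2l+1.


m_l ranges from -l to +l in integer steps
So m_l goes from -6 to +6
Count = 2l + 1 = 2*6 + 1
= 13

13


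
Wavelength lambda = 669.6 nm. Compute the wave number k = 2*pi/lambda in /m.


k = 2 * pi / lambda
= 6.2832 / (669.6e-9)
= 6.2832 / 6.6960e-07
= 9.3835e+06 /m

9.3835e+06


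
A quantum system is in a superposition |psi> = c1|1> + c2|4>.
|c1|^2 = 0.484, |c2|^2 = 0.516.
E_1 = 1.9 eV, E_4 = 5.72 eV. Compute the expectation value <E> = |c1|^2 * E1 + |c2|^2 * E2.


<E> = |c1|^2 * E1 + |c2|^2 * E2
= 0.484 * 1.9 + 0.516 * 5.72
= 0.9196 + 2.9515
= 3.8711 eV

3.8711


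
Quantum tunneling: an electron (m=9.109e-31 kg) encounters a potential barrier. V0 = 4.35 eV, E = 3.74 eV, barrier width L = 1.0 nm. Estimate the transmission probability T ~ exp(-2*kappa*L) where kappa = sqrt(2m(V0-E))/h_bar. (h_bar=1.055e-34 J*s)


V0 - E = 0.61 eV = 9.7722e-20 J
kappa = sqrt(2 * m * (V0-E)) / h_bar
= sqrt(2 * 9.109e-31 * 9.7722e-20) / 1.055e-34
= 3.9994e+09 /m
2*kappa*L = 2 * 3.9994e+09 * 1.0e-9
= 7.9988
T = exp(-7.9988) = 3.358702e-04

3.358702e-04


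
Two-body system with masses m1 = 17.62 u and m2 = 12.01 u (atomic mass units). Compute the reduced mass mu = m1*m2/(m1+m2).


mu = m1 * m2 / (m1 + m2)
= 17.62 * 12.01 / (17.62 + 12.01)
= 211.6162 / 29.63
= 7.142 u

7.142


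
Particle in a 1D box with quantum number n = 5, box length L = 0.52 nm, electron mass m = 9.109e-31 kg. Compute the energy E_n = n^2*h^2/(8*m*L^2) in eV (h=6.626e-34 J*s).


E = n^2 * h^2 / (8 * m * L^2)
= 5^2 * (6.626e-34)^2 / (8 * 9.109e-31 * (0.52e-9)^2)
= 25 * 4.3904e-67 / (8 * 9.109e-31 * 2.7040e-19)
= 5.5703e-18 J
= 34.7707 eV

34.7707


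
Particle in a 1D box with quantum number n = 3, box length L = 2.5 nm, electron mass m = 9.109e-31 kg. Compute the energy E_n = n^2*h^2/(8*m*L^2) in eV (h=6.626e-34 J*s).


E = n^2 * h^2 / (8 * m * L^2)
= 3^2 * (6.626e-34)^2 / (8 * 9.109e-31 * (2.5e-9)^2)
= 9 * 4.3904e-67 / (8 * 9.109e-31 * 6.2500e-18)
= 8.6757e-20 J
= 0.5416 eV

0.5416


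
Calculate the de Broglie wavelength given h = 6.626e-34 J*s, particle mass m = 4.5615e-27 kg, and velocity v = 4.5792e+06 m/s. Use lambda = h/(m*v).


lambda = h / (m * v)
= 6.626e-34 / (4.5615e-27 * 4.5792e+06)
= 6.626e-34 / 2.0888e-20
= 3.1722e-14 m

3.1722e-14


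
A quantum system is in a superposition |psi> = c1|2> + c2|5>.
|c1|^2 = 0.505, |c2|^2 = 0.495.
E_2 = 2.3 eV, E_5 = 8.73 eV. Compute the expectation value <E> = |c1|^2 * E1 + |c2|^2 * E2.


<E> = |c1|^2 * E1 + |c2|^2 * E2
= 0.505 * 2.3 + 0.495 * 8.73
= 1.1615 + 4.3213
= 5.4829 eV

5.4829


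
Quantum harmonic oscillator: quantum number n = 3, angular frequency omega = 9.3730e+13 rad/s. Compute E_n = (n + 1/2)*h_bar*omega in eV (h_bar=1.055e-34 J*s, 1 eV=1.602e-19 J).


E = (n + 1/2) * h_bar * omega
= (3 + 0.5) * 1.055e-34 * 9.3730e+13
= 3.5 * 9.8885e-21
= 3.4610e-20 J
= 0.216 eV

0.216


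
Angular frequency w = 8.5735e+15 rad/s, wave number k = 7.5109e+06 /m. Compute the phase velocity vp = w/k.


vp = w / k
= 8.5735e+15 / 7.5109e+06
= 1.1415e+09 m/s

1.1415e+09


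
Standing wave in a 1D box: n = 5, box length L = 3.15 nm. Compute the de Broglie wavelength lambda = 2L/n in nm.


lambda = 2L / n
= 2 * 3.15 / 5
= 6.3 / 5
= 1.26 nm

1.26


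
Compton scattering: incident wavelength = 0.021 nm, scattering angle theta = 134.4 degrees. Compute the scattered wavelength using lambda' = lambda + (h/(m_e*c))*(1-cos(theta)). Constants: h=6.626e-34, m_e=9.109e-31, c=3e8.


Compton wavelength: h/(m_e*c) = 2.4247e-12 m
d_lambda = 2.4247e-12 * (1 - cos(134.4 deg))
= 2.4247e-12 * 1.699663
= 4.1212e-12 m = 0.004121 nm
lambda' = 0.021 + 0.004121
= 0.025121 nm

0.025121


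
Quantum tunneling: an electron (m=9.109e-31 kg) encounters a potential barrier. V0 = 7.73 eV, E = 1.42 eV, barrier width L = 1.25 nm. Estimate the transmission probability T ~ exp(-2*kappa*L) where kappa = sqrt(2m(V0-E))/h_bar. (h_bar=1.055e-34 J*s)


V0 - E = 6.31 eV = 1.0109e-18 J
kappa = sqrt(2 * m * (V0-E)) / h_bar
= sqrt(2 * 9.109e-31 * 1.0109e-18) / 1.055e-34
= 1.2863e+10 /m
2*kappa*L = 2 * 1.2863e+10 * 1.25e-9
= 32.1576
T = exp(-32.1576) = 1.081746e-14

1.081746e-14


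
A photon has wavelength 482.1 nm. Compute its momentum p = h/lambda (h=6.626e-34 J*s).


p = h / lambda
= 6.626e-34 / (482.1e-9)
= 6.626e-34 / 4.8210e-07
= 1.3744e-27 kg*m/s

1.3744e-27


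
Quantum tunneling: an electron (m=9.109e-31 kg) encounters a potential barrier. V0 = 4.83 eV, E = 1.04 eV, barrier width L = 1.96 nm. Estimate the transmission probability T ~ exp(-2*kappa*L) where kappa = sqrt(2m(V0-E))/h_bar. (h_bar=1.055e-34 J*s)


V0 - E = 3.79 eV = 6.0716e-19 J
kappa = sqrt(2 * m * (V0-E)) / h_bar
= sqrt(2 * 9.109e-31 * 6.0716e-19) / 1.055e-34
= 9.9689e+09 /m
2*kappa*L = 2 * 9.9689e+09 * 1.96e-9
= 39.0782
T = exp(-39.0782) = 1.067930e-17

1.067930e-17


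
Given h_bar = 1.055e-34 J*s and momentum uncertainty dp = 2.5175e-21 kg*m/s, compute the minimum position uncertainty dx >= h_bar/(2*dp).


dx = h_bar / (2 * dp)
= 1.055e-34 / (2 * 2.5175e-21)
= 1.055e-34 / 5.0350e-21
= 2.0953e-14 m

2.0953e-14


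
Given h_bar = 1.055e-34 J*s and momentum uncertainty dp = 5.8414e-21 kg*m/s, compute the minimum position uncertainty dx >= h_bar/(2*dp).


dx = h_bar / (2 * dp)
= 1.055e-34 / (2 * 5.8414e-21)
= 1.055e-34 / 1.1683e-20
= 9.0304e-15 m

9.0304e-15


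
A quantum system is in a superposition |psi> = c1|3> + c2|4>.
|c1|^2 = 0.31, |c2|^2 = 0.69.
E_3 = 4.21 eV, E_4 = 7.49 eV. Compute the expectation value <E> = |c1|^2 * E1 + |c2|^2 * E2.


<E> = |c1|^2 * E1 + |c2|^2 * E2
= 0.31 * 4.21 + 0.69 * 7.49
= 1.3051 + 5.1681
= 6.4732 eV

6.4732


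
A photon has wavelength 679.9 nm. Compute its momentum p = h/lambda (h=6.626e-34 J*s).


p = h / lambda
= 6.626e-34 / (679.9e-9)
= 6.626e-34 / 6.7990e-07
= 9.7456e-28 kg*m/s

9.7456e-28


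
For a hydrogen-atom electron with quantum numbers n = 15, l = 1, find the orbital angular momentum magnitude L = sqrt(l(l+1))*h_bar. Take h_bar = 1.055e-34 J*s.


L = sqrt(l*(l+1)) * h_bar
= sqrt(1 * 2) * 1.055e-34
= sqrt(2) * 1.055e-34
= 1.4142 * 1.055e-34
= 1.4920e-34 J*s

1.4920e-34


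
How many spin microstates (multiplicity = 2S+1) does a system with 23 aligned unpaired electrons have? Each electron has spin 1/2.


Total spin S = N * (1/2) = 23 * 0.5 = 11.5
Spin multiplicity = 2S + 1
= 2 * 11.5 + 1
= 24

24


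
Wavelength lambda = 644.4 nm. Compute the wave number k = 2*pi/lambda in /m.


k = 2 * pi / lambda
= 6.2832 / (644.4e-9)
= 6.2832 / 6.4440e-07
= 9.7504e+06 /m

9.7504e+06


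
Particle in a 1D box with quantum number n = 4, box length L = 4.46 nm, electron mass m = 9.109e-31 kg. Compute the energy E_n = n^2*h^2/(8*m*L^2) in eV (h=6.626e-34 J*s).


E = n^2 * h^2 / (8 * m * L^2)
= 4^2 * (6.626e-34)^2 / (8 * 9.109e-31 * (4.46e-9)^2)
= 16 * 4.3904e-67 / (8 * 9.109e-31 * 1.9892e-17)
= 4.8461e-20 J
= 0.3025 eV

0.3025


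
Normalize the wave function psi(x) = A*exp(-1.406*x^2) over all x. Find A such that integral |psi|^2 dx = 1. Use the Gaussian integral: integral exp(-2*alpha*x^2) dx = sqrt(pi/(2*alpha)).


integral |psi|^2 dx = A^2 * sqrt(pi/(2*alpha)) = 1
A^2 = sqrt(2*alpha/pi)
= sqrt(2 * 1.406 / pi)
= 0.946091
A = sqrt(0.946091)
= 0.9727

0.9727


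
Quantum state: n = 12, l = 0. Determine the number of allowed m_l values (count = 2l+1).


m_l ranges from -l to +l in integer steps
So m_l goes from -0 to +0
Count = 2l + 1 = 2*0 + 1
= 1

1


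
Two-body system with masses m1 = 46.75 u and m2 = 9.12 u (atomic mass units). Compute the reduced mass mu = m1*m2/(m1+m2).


mu = m1 * m2 / (m1 + m2)
= 46.75 * 9.12 / (46.75 + 9.12)
= 426.36 / 55.87
= 7.6313 u

7.6313


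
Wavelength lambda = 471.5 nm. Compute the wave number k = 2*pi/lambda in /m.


k = 2 * pi / lambda
= 6.2832 / (471.5e-9)
= 6.2832 / 4.7150e-07
= 1.3326e+07 /m

1.3326e+07


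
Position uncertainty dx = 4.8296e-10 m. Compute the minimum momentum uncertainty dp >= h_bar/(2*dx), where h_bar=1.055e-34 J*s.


dp = h_bar / (2 * dx)
= 1.055e-34 / (2 * 4.8296e-10)
= 1.055e-34 / 9.6592e-10
= 1.0922e-25 kg*m/s

1.0922e-25


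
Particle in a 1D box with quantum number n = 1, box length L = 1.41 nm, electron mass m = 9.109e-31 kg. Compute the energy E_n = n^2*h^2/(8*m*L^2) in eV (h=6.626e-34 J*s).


E = n^2 * h^2 / (8 * m * L^2)
= 1^2 * (6.626e-34)^2 / (8 * 9.109e-31 * (1.41e-9)^2)
= 1 * 4.3904e-67 / (8 * 9.109e-31 * 1.9881e-18)
= 3.0304e-20 J
= 0.1892 eV

0.1892


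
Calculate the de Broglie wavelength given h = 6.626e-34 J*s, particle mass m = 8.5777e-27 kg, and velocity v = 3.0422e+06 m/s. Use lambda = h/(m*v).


lambda = h / (m * v)
= 6.626e-34 / (8.5777e-27 * 3.0422e+06)
= 6.626e-34 / 2.6095e-20
= 2.5392e-14 m

2.5392e-14


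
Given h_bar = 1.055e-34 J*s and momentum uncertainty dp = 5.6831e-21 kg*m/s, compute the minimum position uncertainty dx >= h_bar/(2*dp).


dx = h_bar / (2 * dp)
= 1.055e-34 / (2 * 5.6831e-21)
= 1.055e-34 / 1.1366e-20
= 9.2819e-15 m

9.2819e-15


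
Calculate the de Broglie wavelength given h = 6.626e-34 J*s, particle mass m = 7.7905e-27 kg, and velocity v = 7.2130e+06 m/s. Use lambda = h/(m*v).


lambda = h / (m * v)
= 6.626e-34 / (7.7905e-27 * 7.2130e+06)
= 6.626e-34 / 5.6193e-20
= 1.1792e-14 m

1.1792e-14


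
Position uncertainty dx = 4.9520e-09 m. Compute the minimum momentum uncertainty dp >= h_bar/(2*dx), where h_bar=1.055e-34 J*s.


dp = h_bar / (2 * dx)
= 1.055e-34 / (2 * 4.9520e-09)
= 1.055e-34 / 9.9040e-09
= 1.0652e-26 kg*m/s

1.0652e-26


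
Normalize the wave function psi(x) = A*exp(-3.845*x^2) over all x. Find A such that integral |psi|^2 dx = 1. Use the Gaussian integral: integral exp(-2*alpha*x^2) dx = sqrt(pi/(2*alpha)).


integral |psi|^2 dx = A^2 * sqrt(pi/(2*alpha)) = 1
A^2 = sqrt(2*alpha/pi)
= sqrt(2 * 3.845 / pi)
= 1.564546
A = sqrt(1.564546)
= 1.2508

1.2508


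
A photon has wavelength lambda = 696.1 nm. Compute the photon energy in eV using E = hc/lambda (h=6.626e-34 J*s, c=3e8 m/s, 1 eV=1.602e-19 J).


E = hc / lambda
= (6.626e-34)(3e8) / (696.1e-9)
= 1.9878e-25 / 6.9610e-07
= 2.8556e-19 J
Converting to eV: 2.8556e-19 / 1.602e-19
= 1.7825 eV

1.7825


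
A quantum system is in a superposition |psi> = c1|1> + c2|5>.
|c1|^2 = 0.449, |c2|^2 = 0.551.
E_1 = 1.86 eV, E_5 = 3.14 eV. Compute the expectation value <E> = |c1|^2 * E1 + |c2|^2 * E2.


<E> = |c1|^2 * E1 + |c2|^2 * E2
= 0.449 * 1.86 + 0.551 * 3.14
= 0.8351 + 1.7301
= 2.5653 eV

2.5653


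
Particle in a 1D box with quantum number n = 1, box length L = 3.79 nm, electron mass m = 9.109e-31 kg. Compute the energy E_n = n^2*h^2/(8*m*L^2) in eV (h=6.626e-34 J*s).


E = n^2 * h^2 / (8 * m * L^2)
= 1^2 * (6.626e-34)^2 / (8 * 9.109e-31 * (3.79e-9)^2)
= 1 * 4.3904e-67 / (8 * 9.109e-31 * 1.4364e-17)
= 4.1943e-21 J
= 0.0262 eV

0.0262


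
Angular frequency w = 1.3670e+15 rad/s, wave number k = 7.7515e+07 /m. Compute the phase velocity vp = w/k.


vp = w / k
= 1.3670e+15 / 7.7515e+07
= 1.7635e+07 m/s

1.7635e+07


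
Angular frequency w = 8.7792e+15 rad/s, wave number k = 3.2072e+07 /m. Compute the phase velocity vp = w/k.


vp = w / k
= 8.7792e+15 / 3.2072e+07
= 2.7373e+08 m/s

2.7373e+08


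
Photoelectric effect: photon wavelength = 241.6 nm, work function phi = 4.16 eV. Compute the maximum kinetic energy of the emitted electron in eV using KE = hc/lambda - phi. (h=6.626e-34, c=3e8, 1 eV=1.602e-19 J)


E_photon = hc / lambda
= (6.626e-34)(3e8) / (241.6e-9)
= 8.2276e-19 J
= 5.1359 eV
KE = E_photon - phi
= 5.1359 - 4.16
= 0.9759 eV

0.9759


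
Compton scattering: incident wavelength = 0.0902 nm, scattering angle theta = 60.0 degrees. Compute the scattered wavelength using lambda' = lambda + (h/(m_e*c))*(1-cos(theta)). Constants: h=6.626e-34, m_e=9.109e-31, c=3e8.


Compton wavelength: h/(m_e*c) = 2.4247e-12 m
d_lambda = 2.4247e-12 * (1 - cos(60.0 deg))
= 2.4247e-12 * 0.5
= 1.2124e-12 m = 0.001212 nm
lambda' = 0.0902 + 0.001212
= 0.091412 nm

0.091412


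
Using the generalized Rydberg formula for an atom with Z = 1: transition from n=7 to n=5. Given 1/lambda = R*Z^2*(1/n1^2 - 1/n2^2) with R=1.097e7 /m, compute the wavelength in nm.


1/lambda = R * Z^2 * (1/n1^2 - 1/n2^2)
= 1.097e7 * 1^2 * (1/5^2 - 1/7^2)
= 1.097e7 * 1 * (0.04 - 0.020408)
= 2.1492e+05 /m
lambda = 1 / 2.1492e+05
= 4652.8411 nm

4652.8411


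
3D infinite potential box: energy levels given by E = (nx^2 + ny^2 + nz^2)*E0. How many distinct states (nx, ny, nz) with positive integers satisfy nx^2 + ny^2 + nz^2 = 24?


Enumerate all (nx, ny, nz) with nx^2 + ny^2 + nz^2 = 24:
(2,2,4)
(2,4,2)
(4,2,2)
Total degeneracy = 3

3


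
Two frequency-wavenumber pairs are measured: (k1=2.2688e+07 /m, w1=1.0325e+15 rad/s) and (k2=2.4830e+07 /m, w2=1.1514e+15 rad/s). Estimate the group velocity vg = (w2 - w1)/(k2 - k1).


vg = (w2 - w1) / (k2 - k1)
= (1.1514e+15 - 1.0325e+15) / (2.4830e+07 - 2.2688e+07)
= 1.1890e+14 / 2.1420e+06
= 5.5509e+07 m/s

5.5509e+07


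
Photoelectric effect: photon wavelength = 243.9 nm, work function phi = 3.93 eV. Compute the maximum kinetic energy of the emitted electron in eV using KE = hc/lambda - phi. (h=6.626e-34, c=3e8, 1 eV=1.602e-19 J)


E_photon = hc / lambda
= (6.626e-34)(3e8) / (243.9e-9)
= 8.1501e-19 J
= 5.0874 eV
KE = E_photon - phi
= 5.0874 - 3.93
= 1.1574 eV

1.1574


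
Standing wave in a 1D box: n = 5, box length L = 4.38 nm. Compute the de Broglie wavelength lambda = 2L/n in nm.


lambda = 2L / n
= 2 * 4.38 / 5
= 8.76 / 5
= 1.752 nm

1.752


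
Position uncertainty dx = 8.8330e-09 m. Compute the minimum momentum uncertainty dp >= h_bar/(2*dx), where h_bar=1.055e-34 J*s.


dp = h_bar / (2 * dx)
= 1.055e-34 / (2 * 8.8330e-09)
= 1.055e-34 / 1.7666e-08
= 5.9719e-27 kg*m/s

5.9719e-27


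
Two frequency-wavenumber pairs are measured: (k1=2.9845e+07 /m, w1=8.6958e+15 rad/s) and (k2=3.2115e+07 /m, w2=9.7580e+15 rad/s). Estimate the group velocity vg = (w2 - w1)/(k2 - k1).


vg = (w2 - w1) / (k2 - k1)
= (9.7580e+15 - 8.6958e+15) / (3.2115e+07 - 2.9845e+07)
= 1.0622e+15 / 2.2700e+06
= 4.6793e+08 m/s

4.6793e+08


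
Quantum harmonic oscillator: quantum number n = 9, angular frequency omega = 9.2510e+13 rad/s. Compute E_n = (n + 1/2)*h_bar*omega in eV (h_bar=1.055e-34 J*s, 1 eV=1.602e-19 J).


E = (n + 1/2) * h_bar * omega
= (9 + 0.5) * 1.055e-34 * 9.2510e+13
= 9.5 * 9.7598e-21
= 9.2718e-20 J
= 0.5788 eV

0.5788


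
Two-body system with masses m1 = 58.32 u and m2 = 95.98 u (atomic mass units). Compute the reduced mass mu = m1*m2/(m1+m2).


mu = m1 * m2 / (m1 + m2)
= 58.32 * 95.98 / (58.32 + 95.98)
= 5597.5536 / 154.3
= 36.2771 u

36.2771


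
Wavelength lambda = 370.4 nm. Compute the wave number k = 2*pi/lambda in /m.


k = 2 * pi / lambda
= 6.2832 / (370.4e-9)
= 6.2832 / 3.7040e-07
= 1.6963e+07 /m

1.6963e+07


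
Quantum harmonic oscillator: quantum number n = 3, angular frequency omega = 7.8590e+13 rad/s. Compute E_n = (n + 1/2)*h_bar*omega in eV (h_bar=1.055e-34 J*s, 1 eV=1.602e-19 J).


E = (n + 1/2) * h_bar * omega
= (3 + 0.5) * 1.055e-34 * 7.8590e+13
= 3.5 * 8.2912e-21
= 2.9019e-20 J
= 0.1811 eV

0.1811


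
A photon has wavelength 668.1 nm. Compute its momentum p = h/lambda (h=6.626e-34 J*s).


p = h / lambda
= 6.626e-34 / (668.1e-9)
= 6.626e-34 / 6.6810e-07
= 9.9177e-28 kg*m/s

9.9177e-28


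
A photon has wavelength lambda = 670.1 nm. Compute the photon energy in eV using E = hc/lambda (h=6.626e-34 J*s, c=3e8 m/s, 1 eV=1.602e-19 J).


E = hc / lambda
= (6.626e-34)(3e8) / (670.1e-9)
= 1.9878e-25 / 6.7010e-07
= 2.9664e-19 J
Converting to eV: 2.9664e-19 / 1.602e-19
= 1.8517 eV

1.8517


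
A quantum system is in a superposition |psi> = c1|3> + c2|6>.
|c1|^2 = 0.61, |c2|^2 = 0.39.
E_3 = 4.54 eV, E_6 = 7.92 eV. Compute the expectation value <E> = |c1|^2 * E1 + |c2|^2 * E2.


<E> = |c1|^2 * E1 + |c2|^2 * E2
= 0.61 * 4.54 + 0.39 * 7.92
= 2.7694 + 3.0888
= 5.8582 eV

5.8582


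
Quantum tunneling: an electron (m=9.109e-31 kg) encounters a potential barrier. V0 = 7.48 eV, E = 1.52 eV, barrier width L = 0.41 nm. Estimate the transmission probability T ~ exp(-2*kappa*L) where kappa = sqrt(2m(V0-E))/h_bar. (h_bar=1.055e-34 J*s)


V0 - E = 5.96 eV = 9.5479e-19 J
kappa = sqrt(2 * m * (V0-E)) / h_bar
= sqrt(2 * 9.109e-31 * 9.5479e-19) / 1.055e-34
= 1.2501e+10 /m
2*kappa*L = 2 * 1.2501e+10 * 0.41e-9
= 10.251
T = exp(-10.251) = 3.532225e-05

3.532225e-05


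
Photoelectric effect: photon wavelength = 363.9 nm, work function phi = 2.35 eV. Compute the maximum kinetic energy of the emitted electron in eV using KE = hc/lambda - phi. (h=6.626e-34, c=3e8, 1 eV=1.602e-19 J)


E_photon = hc / lambda
= (6.626e-34)(3e8) / (363.9e-9)
= 5.4625e-19 J
= 3.4098 eV
KE = E_photon - phi
= 3.4098 - 2.35
= 1.0598 eV

1.0598


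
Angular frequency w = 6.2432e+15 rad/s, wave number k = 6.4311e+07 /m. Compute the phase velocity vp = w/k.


vp = w / k
= 6.2432e+15 / 6.4311e+07
= 9.7078e+07 m/s

9.7078e+07


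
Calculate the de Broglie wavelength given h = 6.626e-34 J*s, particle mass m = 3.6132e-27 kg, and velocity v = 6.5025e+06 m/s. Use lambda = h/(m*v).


lambda = h / (m * v)
= 6.626e-34 / (3.6132e-27 * 6.5025e+06)
= 6.626e-34 / 2.3495e-20
= 2.8202e-14 m

2.8202e-14


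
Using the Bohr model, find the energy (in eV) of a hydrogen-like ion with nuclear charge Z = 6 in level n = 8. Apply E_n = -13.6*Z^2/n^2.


E_n = -13.6 * Z^2 / n^2
= -13.6 * 6^2 / 8^2
= -13.6 * 36 / 64
= -7.65 eV

-7.65


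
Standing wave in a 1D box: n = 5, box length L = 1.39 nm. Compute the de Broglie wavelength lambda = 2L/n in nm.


lambda = 2L / n
= 2 * 1.39 / 5
= 2.78 / 5
= 0.556 nm

0.556


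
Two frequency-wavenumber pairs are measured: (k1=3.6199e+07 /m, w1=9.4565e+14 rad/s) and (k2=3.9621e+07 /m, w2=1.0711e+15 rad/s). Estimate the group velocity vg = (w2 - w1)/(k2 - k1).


vg = (w2 - w1) / (k2 - k1)
= (1.0711e+15 - 9.4565e+14) / (3.9621e+07 - 3.6199e+07)
= 1.2545e+14 / 3.4220e+06
= 3.6660e+07 m/s

3.6660e+07


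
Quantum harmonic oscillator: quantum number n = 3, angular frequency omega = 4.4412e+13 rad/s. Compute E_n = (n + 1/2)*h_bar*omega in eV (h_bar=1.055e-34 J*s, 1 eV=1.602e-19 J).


E = (n + 1/2) * h_bar * omega
= (3 + 0.5) * 1.055e-34 * 4.4412e+13
= 3.5 * 4.6855e-21
= 1.6399e-20 J
= 0.1024 eV

0.1024


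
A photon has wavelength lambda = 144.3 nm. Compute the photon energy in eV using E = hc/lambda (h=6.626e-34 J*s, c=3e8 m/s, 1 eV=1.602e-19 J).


E = hc / lambda
= (6.626e-34)(3e8) / (144.3e-9)
= 1.9878e-25 / 1.4430e-07
= 1.3775e-18 J
Converting to eV: 1.3775e-18 / 1.602e-19
= 8.5989 eV

8.5989


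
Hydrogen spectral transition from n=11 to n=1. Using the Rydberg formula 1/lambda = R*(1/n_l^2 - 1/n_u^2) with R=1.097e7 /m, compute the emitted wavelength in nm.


1/lambda = R * (1/n_l^2 - 1/n_u^2)
= 1.097e7 * (1/1^2 - 1/11^2)
= 1.097e7 * (1.0 - 0.008264)
= 1.097e7 * 0.991736
= 1.0879e+07 /m
lambda = 1 / 1.0879e+07 = 91.9174 nm

91.9174


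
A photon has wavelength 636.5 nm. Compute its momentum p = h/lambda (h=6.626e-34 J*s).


p = h / lambda
= 6.626e-34 / (636.5e-9)
= 6.626e-34 / 6.3650e-07
= 1.0410e-27 kg*m/s

1.0410e-27


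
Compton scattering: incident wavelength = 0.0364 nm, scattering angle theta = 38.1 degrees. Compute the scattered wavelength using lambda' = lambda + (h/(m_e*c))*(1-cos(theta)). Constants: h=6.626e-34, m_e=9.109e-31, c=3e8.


Compton wavelength: h/(m_e*c) = 2.4247e-12 m
d_lambda = 2.4247e-12 * (1 - cos(38.1 deg))
= 2.4247e-12 * 0.213065
= 5.1662e-13 m = 0.000517 nm
lambda' = 0.0364 + 0.000517
= 0.036917 nm

0.036917


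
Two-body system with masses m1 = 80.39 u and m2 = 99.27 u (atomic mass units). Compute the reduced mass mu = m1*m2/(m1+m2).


mu = m1 * m2 / (m1 + m2)
= 80.39 * 99.27 / (80.39 + 99.27)
= 7980.3153 / 179.66
= 44.419 u

44.419


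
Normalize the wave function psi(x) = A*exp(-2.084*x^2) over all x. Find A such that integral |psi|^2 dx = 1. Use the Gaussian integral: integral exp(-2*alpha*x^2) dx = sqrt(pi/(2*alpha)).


integral |psi|^2 dx = A^2 * sqrt(pi/(2*alpha)) = 1
A^2 = sqrt(2*alpha/pi)
= sqrt(2 * 2.084 / pi)
= 1.151831
A = sqrt(1.151831)
= 1.0732

1.0732


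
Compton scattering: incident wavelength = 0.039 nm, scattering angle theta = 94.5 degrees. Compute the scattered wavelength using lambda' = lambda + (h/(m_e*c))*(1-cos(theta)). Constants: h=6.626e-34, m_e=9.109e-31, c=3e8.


Compton wavelength: h/(m_e*c) = 2.4247e-12 m
d_lambda = 2.4247e-12 * (1 - cos(94.5 deg))
= 2.4247e-12 * 1.078459
= 2.6149e-12 m = 0.002615 nm
lambda' = 0.039 + 0.002615
= 0.041615 nm

0.041615


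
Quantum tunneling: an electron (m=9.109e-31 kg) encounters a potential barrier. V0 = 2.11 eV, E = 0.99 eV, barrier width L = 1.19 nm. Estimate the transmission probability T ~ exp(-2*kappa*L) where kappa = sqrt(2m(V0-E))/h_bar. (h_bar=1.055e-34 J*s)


V0 - E = 1.12 eV = 1.7942e-19 J
kappa = sqrt(2 * m * (V0-E)) / h_bar
= sqrt(2 * 9.109e-31 * 1.7942e-19) / 1.055e-34
= 5.4192e+09 /m
2*kappa*L = 2 * 5.4192e+09 * 1.19e-9
= 12.8978
T = exp(-12.8978) = 2.503591e-06

2.503591e-06


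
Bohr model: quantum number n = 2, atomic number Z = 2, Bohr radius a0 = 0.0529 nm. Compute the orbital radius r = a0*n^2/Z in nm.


r = a0 * n^2 / Z
= 0.0529 * 2^2 / 2
= 0.0529 * 4 / 2
= 0.1058 nm

0.1058


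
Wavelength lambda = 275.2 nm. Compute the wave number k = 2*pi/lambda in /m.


k = 2 * pi / lambda
= 6.2832 / (275.2e-9)
= 6.2832 / 2.7520e-07
= 2.2831e+07 /m

2.2831e+07


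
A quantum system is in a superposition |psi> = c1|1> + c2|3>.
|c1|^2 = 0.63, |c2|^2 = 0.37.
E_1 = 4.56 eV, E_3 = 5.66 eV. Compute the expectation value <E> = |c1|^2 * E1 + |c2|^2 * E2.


<E> = |c1|^2 * E1 + |c2|^2 * E2
= 0.63 * 4.56 + 0.37 * 5.66
= 2.8728 + 2.0942
= 4.967 eV

4.967


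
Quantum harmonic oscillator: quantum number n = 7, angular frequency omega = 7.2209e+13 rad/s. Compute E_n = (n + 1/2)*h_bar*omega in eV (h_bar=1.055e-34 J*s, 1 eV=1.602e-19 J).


E = (n + 1/2) * h_bar * omega
= (7 + 0.5) * 1.055e-34 * 7.2209e+13
= 7.5 * 7.6180e-21
= 5.7135e-20 J
= 0.3567 eV

0.3567


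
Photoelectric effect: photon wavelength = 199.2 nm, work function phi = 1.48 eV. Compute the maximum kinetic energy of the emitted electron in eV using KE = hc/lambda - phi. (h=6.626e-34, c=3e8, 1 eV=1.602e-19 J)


E_photon = hc / lambda
= (6.626e-34)(3e8) / (199.2e-9)
= 9.9789e-19 J
= 6.229 eV
KE = E_photon - phi
= 6.229 - 1.48
= 4.749 eV

4.749


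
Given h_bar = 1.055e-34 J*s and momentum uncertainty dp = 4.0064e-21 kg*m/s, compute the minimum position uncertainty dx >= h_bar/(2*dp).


dx = h_bar / (2 * dp)
= 1.055e-34 / (2 * 4.0064e-21)
= 1.055e-34 / 8.0128e-21
= 1.3166e-14 m

1.3166e-14


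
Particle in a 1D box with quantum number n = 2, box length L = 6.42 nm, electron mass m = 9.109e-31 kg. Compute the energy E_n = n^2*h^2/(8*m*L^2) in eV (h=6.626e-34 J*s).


E = n^2 * h^2 / (8 * m * L^2)
= 2^2 * (6.626e-34)^2 / (8 * 9.109e-31 * (6.42e-9)^2)
= 4 * 4.3904e-67 / (8 * 9.109e-31 * 4.1216e-17)
= 5.8470e-21 J
= 0.0365 eV

0.0365


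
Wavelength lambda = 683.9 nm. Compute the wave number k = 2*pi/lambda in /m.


k = 2 * pi / lambda
= 6.2832 / (683.9e-9)
= 6.2832 / 6.8390e-07
= 9.1873e+06 /m

9.1873e+06


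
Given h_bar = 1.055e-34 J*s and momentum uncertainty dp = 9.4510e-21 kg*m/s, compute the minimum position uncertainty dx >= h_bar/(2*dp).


dx = h_bar / (2 * dp)
= 1.055e-34 / (2 * 9.4510e-21)
= 1.055e-34 / 1.8902e-20
= 5.5814e-15 m

5.5814e-15


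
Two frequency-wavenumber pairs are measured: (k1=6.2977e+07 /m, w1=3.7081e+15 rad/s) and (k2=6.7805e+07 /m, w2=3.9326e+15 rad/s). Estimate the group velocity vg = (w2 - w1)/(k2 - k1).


vg = (w2 - w1) / (k2 - k1)
= (3.9326e+15 - 3.7081e+15) / (6.7805e+07 - 6.2977e+07)
= 2.2450e+14 / 4.8280e+06
= 4.6500e+07 m/s

4.6500e+07


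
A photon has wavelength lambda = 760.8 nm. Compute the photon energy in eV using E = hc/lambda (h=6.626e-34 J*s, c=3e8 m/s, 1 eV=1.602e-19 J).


E = hc / lambda
= (6.626e-34)(3e8) / (760.8e-9)
= 1.9878e-25 / 7.6080e-07
= 2.6128e-19 J
Converting to eV: 2.6128e-19 / 1.602e-19
= 1.6309 eV

1.6309


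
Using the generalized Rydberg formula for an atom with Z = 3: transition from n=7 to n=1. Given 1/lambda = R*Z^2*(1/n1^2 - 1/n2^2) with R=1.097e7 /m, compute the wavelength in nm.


1/lambda = R * Z^2 * (1/n1^2 - 1/n2^2)
= 1.097e7 * 3^2 * (1/1^2 - 1/7^2)
= 1.097e7 * 9 * (1.0 - 0.020408)
= 9.6715e+07 /m
lambda = 1 / 9.6715e+07
= 10.3396 nm

10.3396


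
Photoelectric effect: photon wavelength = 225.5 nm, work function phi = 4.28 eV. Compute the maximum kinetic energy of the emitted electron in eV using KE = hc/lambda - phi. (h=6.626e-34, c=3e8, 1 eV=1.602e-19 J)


E_photon = hc / lambda
= (6.626e-34)(3e8) / (225.5e-9)
= 8.8151e-19 J
= 5.5025 eV
KE = E_photon - phi
= 5.5025 - 4.28
= 1.2225 eV

1.2225


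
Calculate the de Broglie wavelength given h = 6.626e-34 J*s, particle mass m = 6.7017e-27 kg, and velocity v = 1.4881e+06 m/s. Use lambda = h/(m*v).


lambda = h / (m * v)
= 6.626e-34 / (6.7017e-27 * 1.4881e+06)
= 6.626e-34 / 9.9728e-21
= 6.6441e-14 m

6.6441e-14


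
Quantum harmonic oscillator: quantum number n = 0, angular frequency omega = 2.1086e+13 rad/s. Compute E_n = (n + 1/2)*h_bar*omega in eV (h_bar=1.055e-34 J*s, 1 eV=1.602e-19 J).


E = (n + 1/2) * h_bar * omega
= (0 + 0.5) * 1.055e-34 * 2.1086e+13
= 0.5 * 2.2246e-21
= 1.1123e-21 J
= 0.0069 eV

0.0069


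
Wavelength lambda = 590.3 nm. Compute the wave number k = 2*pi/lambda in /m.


k = 2 * pi / lambda
= 6.2832 / (590.3e-9)
= 6.2832 / 5.9030e-07
= 1.0644e+07 /m

1.0644e+07


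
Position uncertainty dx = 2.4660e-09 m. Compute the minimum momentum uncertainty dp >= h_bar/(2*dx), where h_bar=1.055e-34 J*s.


dp = h_bar / (2 * dx)
= 1.055e-34 / (2 * 2.4660e-09)
= 1.055e-34 / 4.9320e-09
= 2.1391e-26 kg*m/s

2.1391e-26


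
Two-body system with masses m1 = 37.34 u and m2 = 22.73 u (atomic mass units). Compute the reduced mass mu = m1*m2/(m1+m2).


mu = m1 * m2 / (m1 + m2)
= 37.34 * 22.73 / (37.34 + 22.73)
= 848.7382 / 60.07
= 14.1292 u

14.1292


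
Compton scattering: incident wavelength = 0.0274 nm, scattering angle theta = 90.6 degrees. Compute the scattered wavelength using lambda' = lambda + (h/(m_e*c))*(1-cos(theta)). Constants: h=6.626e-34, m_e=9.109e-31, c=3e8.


Compton wavelength: h/(m_e*c) = 2.4247e-12 m
d_lambda = 2.4247e-12 * (1 - cos(90.6 deg))
= 2.4247e-12 * 1.010472
= 2.4501e-12 m = 0.00245 nm
lambda' = 0.0274 + 0.00245
= 0.02985 nm

0.02985


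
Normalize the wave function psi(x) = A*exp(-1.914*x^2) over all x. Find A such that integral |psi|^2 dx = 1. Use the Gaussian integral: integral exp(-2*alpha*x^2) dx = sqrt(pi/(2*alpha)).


integral |psi|^2 dx = A^2 * sqrt(pi/(2*alpha)) = 1
A^2 = sqrt(2*alpha/pi)
= sqrt(2 * 1.914 / pi)
= 1.103852
A = sqrt(1.103852)
= 1.0506

1.0506


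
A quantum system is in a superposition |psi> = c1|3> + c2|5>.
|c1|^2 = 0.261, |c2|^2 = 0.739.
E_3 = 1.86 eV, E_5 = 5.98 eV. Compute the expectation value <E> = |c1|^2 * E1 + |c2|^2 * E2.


<E> = |c1|^2 * E1 + |c2|^2 * E2
= 0.261 * 1.86 + 0.739 * 5.98
= 0.4855 + 4.4192
= 4.9047 eV

4.9047


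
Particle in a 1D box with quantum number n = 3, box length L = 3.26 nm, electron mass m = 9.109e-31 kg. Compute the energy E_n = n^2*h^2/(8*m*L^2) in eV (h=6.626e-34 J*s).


E = n^2 * h^2 / (8 * m * L^2)
= 3^2 * (6.626e-34)^2 / (8 * 9.109e-31 * (3.26e-9)^2)
= 9 * 4.3904e-67 / (8 * 9.109e-31 * 1.0628e-17)
= 5.1021e-20 J
= 0.3185 eV

0.3185


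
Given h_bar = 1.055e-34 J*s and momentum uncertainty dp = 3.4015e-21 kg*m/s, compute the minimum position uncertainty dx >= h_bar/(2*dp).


dx = h_bar / (2 * dp)
= 1.055e-34 / (2 * 3.4015e-21)
= 1.055e-34 / 6.8030e-21
= 1.5508e-14 m

1.5508e-14


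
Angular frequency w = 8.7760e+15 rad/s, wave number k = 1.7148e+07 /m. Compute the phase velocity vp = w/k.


vp = w / k
= 8.7760e+15 / 1.7148e+07
= 5.1178e+08 m/s

5.1178e+08


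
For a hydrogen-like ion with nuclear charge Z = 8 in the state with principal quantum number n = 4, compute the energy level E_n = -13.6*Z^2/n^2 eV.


E_n = -13.6 * Z^2 / n^2
= -13.6 * 8^2 / 4^2
= -13.6 * 64 / 16
= -54.4 eV

-54.4


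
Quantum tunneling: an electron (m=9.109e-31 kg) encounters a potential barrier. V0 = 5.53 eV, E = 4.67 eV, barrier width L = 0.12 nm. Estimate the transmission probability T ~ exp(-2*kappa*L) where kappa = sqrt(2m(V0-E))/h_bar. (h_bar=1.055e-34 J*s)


V0 - E = 0.86 eV = 1.3777e-19 J
kappa = sqrt(2 * m * (V0-E)) / h_bar
= sqrt(2 * 9.109e-31 * 1.3777e-19) / 1.055e-34
= 4.7487e+09 /m
2*kappa*L = 2 * 4.7487e+09 * 0.12e-9
= 1.1397
T = exp(-1.1397) = 3.199158e-01

3.199158e-01


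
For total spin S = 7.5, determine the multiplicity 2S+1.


Spin multiplicity = 2S + 1
= 2 * 7.5 + 1
= 15.0 + 1
= 16

16


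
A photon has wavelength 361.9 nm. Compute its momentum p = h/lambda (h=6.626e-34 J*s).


p = h / lambda
= 6.626e-34 / (361.9e-9)
= 6.626e-34 / 3.6190e-07
= 1.8309e-27 kg*m/s

1.8309e-27


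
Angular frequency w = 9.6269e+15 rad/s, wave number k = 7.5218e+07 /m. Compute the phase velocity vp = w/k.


vp = w / k
= 9.6269e+15 / 7.5218e+07
= 1.2799e+08 m/s

1.2799e+08


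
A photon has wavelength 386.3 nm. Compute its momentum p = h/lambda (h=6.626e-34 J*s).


p = h / lambda
= 6.626e-34 / (386.3e-9)
= 6.626e-34 / 3.8630e-07
= 1.7152e-27 kg*m/s

1.7152e-27


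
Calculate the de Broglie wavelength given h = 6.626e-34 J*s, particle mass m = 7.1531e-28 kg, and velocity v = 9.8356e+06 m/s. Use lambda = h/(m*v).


lambda = h / (m * v)
= 6.626e-34 / (7.1531e-28 * 9.8356e+06)
= 6.626e-34 / 7.0355e-21
= 9.4179e-14 m

9.4179e-14


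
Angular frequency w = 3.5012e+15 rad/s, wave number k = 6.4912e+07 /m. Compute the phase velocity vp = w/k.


vp = w / k
= 3.5012e+15 / 6.4912e+07
= 5.3938e+07 m/s

5.3938e+07


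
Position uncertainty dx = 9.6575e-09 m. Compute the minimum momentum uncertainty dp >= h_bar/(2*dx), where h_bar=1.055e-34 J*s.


dp = h_bar / (2 * dx)
= 1.055e-34 / (2 * 9.6575e-09)
= 1.055e-34 / 1.9315e-08
= 5.4621e-27 kg*m/s

5.4621e-27


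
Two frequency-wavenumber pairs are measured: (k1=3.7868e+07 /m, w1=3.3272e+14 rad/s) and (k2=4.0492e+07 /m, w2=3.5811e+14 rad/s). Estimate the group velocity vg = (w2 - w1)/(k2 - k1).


vg = (w2 - w1) / (k2 - k1)
= (3.5811e+14 - 3.3272e+14) / (4.0492e+07 - 3.7868e+07)
= 2.5390e+13 / 2.6240e+06
= 9.6761e+06 m/s

9.6761e+06


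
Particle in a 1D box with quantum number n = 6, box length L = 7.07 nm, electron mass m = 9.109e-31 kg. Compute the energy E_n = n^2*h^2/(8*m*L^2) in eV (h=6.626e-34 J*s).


E = n^2 * h^2 / (8 * m * L^2)
= 6^2 * (6.626e-34)^2 / (8 * 9.109e-31 * (7.07e-9)^2)
= 36 * 4.3904e-67 / (8 * 9.109e-31 * 4.9985e-17)
= 4.3392e-20 J
= 0.2709 eV

0.2709


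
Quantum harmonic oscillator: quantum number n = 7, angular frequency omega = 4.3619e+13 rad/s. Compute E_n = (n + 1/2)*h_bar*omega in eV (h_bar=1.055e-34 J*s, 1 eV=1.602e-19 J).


E = (n + 1/2) * h_bar * omega
= (7 + 0.5) * 1.055e-34 * 4.3619e+13
= 7.5 * 4.6018e-21
= 3.4514e-20 J
= 0.2154 eV

0.2154


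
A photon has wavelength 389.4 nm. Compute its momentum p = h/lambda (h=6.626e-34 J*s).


p = h / lambda
= 6.626e-34 / (389.4e-9)
= 6.626e-34 / 3.8940e-07
= 1.7016e-27 kg*m/s

1.7016e-27


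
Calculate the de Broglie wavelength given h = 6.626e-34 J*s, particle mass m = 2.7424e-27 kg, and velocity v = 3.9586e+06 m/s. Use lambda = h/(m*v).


lambda = h / (m * v)
= 6.626e-34 / (2.7424e-27 * 3.9586e+06)
= 6.626e-34 / 1.0856e-20
= 6.1035e-14 m

6.1035e-14


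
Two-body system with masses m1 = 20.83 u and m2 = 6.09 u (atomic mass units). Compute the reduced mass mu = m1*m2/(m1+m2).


mu = m1 * m2 / (m1 + m2)
= 20.83 * 6.09 / (20.83 + 6.09)
= 126.8547 / 26.92
= 4.7123 u

4.7123


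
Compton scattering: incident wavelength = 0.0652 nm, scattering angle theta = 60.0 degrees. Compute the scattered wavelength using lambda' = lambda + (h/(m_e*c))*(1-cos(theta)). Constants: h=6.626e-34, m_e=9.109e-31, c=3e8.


Compton wavelength: h/(m_e*c) = 2.4247e-12 m
d_lambda = 2.4247e-12 * (1 - cos(60.0 deg))
= 2.4247e-12 * 0.5
= 1.2124e-12 m = 0.001212 nm
lambda' = 0.0652 + 0.001212
= 0.066412 nm

0.066412


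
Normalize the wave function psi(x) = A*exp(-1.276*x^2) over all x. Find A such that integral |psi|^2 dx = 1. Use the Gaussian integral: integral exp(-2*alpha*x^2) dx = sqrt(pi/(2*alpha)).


integral |psi|^2 dx = A^2 * sqrt(pi/(2*alpha)) = 1
A^2 = sqrt(2*alpha/pi)
= sqrt(2 * 1.276 / pi)
= 0.901292
A = sqrt(0.901292)
= 0.9494

0.9494


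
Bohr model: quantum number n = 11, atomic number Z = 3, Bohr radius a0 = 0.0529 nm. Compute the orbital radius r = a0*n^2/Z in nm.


r = a0 * n^2 / Z
= 0.0529 * 11^2 / 3
= 0.0529 * 121 / 3
= 2.1336 nm

2.1336


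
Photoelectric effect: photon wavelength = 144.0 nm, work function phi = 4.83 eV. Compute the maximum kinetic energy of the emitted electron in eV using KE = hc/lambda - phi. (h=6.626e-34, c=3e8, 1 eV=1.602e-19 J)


E_photon = hc / lambda
= (6.626e-34)(3e8) / (144.0e-9)
= 1.3804e-18 J
= 8.6168 eV
KE = E_photon - phi
= 8.6168 - 4.83
= 3.7868 eV

3.7868


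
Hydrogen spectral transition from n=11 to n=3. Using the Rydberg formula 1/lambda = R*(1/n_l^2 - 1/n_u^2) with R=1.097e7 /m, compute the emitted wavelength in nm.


1/lambda = R * (1/n_l^2 - 1/n_u^2)
= 1.097e7 * (1/3^2 - 1/11^2)
= 1.097e7 * (0.111111 - 0.008264)
= 1.097e7 * 0.102847
= 1.1282e+06 /m
lambda = 1 / 1.1282e+06 = 886.3459 nm

886.3459


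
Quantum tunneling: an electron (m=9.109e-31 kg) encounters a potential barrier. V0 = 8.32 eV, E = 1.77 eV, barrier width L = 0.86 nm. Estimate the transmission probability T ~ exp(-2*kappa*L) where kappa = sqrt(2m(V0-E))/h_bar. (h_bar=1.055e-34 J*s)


V0 - E = 6.55 eV = 1.0493e-18 J
kappa = sqrt(2 * m * (V0-E)) / h_bar
= sqrt(2 * 9.109e-31 * 1.0493e-18) / 1.055e-34
= 1.3105e+10 /m
2*kappa*L = 2 * 1.3105e+10 * 0.86e-9
= 22.5413
T = exp(-22.5413) = 1.623506e-10

1.623506e-10


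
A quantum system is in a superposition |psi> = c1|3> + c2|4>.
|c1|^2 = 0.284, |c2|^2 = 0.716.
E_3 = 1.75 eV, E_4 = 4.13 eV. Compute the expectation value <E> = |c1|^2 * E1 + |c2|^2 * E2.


<E> = |c1|^2 * E1 + |c2|^2 * E2
= 0.284 * 1.75 + 0.716 * 4.13
= 0.497 + 2.9571
= 3.4541 eV

3.4541


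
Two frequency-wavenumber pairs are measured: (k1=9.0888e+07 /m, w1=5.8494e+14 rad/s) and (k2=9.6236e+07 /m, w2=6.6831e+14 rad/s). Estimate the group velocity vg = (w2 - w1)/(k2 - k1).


vg = (w2 - w1) / (k2 - k1)
= (6.6831e+14 - 5.8494e+14) / (9.6236e+07 - 9.0888e+07)
= 8.3370e+13 / 5.3480e+06
= 1.5589e+07 m/s

1.5589e+07


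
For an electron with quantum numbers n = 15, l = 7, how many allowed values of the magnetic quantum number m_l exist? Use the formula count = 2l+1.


m_l ranges from -l to +l in integer steps
So m_l goes from -7 to +7
Count = 2l + 1 = 2*7 + 1
= 15

15


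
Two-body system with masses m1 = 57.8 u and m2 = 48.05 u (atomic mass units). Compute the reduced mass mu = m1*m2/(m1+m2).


mu = m1 * m2 / (m1 + m2)
= 57.8 * 48.05 / (57.8 + 48.05)
= 2777.29 / 105.85
= 26.238 u

26.238


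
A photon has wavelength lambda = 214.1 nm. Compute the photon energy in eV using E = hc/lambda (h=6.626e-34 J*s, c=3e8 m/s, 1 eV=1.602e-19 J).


E = hc / lambda
= (6.626e-34)(3e8) / (214.1e-9)
= 1.9878e-25 / 2.1410e-07
= 9.2844e-19 J
Converting to eV: 9.2844e-19 / 1.602e-19
= 5.7955 eV

5.7955
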